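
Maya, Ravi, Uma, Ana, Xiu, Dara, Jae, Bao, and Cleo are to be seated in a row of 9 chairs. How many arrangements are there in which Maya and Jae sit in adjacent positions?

80640

Glue Maya and Jae into one block (2 internal orders), leaving 8 units to arrange in a row.
That gives 2 × 8! = 2 × 40320 = 80640.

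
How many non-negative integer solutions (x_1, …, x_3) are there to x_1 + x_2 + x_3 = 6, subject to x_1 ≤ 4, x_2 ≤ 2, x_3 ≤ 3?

9

Ignoring the caps, the number of non-negative solutions to x_1+…+x_3 = 6 is C(8,2) = 28.
Subtract solutions that violate a single cap (substitute x_i' = x_i − (cap_i+1)): x_1 ≥ 5 gives C(3,2) = 3; x_2 ≥ 3 gives C(5,2) = 10; x_3 ≥ 4 gives C(4,2) = 6. Together 19.
No two caps can be exceeded simultaneously, so the pair terms are all 0.
By inclusion–exclusion the count is 28 − 19 + 0 = 9.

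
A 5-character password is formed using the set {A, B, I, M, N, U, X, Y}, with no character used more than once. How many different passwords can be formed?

Choose and order 5 of the 8 symbols: the first character has 8 options, the next 7, and so on down to 4.
8 × 7 × 6 × 5 × 4 = 6720.

6720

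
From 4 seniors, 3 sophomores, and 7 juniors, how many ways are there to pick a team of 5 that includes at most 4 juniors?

Split by how many juniors are chosen (0 through 4).
Sum: C(7,0)·C(7,5) + C(7,1)·C(7,4) + C(7,2)·C(7,3) + C(7,3)·C(7,2) + C(7,4)·C(7,1) = 21 + 245 + 735 + 735 + 245 = 1981.

1981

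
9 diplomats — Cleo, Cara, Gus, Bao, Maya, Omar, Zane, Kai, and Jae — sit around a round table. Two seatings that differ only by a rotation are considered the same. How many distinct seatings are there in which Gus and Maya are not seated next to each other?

Without the restriction there are (8)! = 40320 seatings.
Seatings with Gus beside Maya: treat them as a block with 2 internal orders, giving 2 × (7)! = 10080.
Subtracting, 40320 − 10080 = 30240.

30240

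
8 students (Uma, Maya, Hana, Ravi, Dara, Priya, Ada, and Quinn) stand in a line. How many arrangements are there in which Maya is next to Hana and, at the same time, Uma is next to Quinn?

2880

Treat {Maya,Hana} as one block (2 orders) and {Uma,Quinn} as another (2 orders).
That leaves 6 units to arrange: 2 × 2 × 6! = 4 × 720 = 2880.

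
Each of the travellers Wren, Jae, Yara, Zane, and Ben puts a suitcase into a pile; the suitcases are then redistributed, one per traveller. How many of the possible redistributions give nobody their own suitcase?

Let Aᵢ be the assignments in which traveller i gets their own suitcase. We want the size of the complement of A₁∪…∪A_5.
By inclusion–exclusion this is Σ_{j=0}^{5} (−1)^j C(5,j)·(5−j)!.
Computing: 120 − 120 + 60 − 20 + 5 − 1 = 44.

44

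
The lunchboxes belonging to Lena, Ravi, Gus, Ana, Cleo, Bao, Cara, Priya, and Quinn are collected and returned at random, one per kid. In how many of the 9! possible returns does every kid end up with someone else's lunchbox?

Let Aᵢ be the assignments in which kid i gets their own lunchbox. We want the size of the complement of A₁∪…∪A_9.
By inclusion–exclusion this is Σ_{j=0}^{9} (−1)^j C(9,j)·(9−j)!.
Computing: 362880 − 362880 + 181440 − 60480 + 15120 − 3024 + 504 − 72 + 9 − 1 = 133496.

133496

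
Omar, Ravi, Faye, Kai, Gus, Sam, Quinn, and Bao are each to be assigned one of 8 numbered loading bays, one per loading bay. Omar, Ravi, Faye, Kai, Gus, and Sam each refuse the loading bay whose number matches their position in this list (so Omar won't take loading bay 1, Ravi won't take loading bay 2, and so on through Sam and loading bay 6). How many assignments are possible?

Let Aᵢ (for 1 ≤ i ≤ 6) be the placements that put person i in their forbidden loading bay. Any j of these fix j positions, leaving (8−j)! ways to fill the rest, and there are C(6,j) ways to pick which j.
By inclusion–exclusion, the number of valid placements is Σ_{j=0}^{6} (−1)^j C(6,j)·(8−j)!.
Computing: 40320 − 30240 + 10800 − 2400 + 360 − 36 + 2 = 18806.

18806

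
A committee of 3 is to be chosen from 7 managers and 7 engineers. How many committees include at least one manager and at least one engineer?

294

Unrestricted: C(14,3) = 364 ways to pick any 3 of the 14.
Selections missing a whole group: no managers → C(7,3) = 35; no engineers → C(7,3) = 35.
Both groups omitted at once is impossible, so 364 − 70 = 294.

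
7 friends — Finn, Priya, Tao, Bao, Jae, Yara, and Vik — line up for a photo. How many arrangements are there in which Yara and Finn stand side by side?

1440

Place the 5 others and the Yara-Finn pair as 6 objects in a line; the pair has 2 internal arrangements.
That gives 2 × 6! = 2 × 720 = 1440.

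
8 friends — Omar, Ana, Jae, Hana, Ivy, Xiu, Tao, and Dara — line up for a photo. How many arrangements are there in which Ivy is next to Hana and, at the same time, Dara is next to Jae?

2880

Treat {Ivy,Hana} as one block (2 orders) and {Dara,Jae} as another (2 orders).
That leaves 6 units to arrange: 2 × 2 × 6! = 4 × 720 = 2880.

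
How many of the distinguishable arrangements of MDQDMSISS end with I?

1680

With the last slot taken by I, it remains to arrange the other 8 letters (MDQDMSSS).
Those 8 letters have D appearing twice, M appearing twice, and S appearing 3 times, giving (8)!/(3!·2!·2!) = 1680.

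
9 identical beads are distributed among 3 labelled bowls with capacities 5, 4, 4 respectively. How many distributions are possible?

Ignoring the caps, the number of non-negative solutions to x_1+…+x_3 = 9 is C(11,2) = 55.
Subtract solutions that violate a single cap (substitute x_i' = x_i − (cap_i+1)): x_1 ≥ 6 gives C(5,2) = 10; x_2 ≥ 5 gives C(6,2) = 15; x_3 ≥ 5 gives C(6,2) = 15. Together 40.
No two caps can be exceeded simultaneously, so the pair terms are all 0.
By inclusion–exclusion the count is 55 − 40 + 0 = 15.

15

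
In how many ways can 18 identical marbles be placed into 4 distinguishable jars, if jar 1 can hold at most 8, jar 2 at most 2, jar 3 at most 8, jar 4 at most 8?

Without the upper bounds there are C(21,3) = 1330 ways to split 18 among 4 jars.
Subtract solutions that violate a single cap (substitute x_i' = x_i − (cap_i+1)): x_1 ≥ 9 gives C(12,3) = 220; x_2 ≥ 3 gives C(18,3) = 816; x_3 ≥ 9 gives C(12,3) = 220; x_4 ≥ 9 gives C(12,3) = 220. Together 1476.
Add back pairs where two caps are both exceeded: 84 + 1 + 1 + 84 + 84 + 1 = 255.
By inclusion–exclusion the count is 1330 − 1476 + 255 = 109.

109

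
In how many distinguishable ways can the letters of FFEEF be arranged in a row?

10

The 5 letters of FFEEF have repeats: E appearing twice and F appearing 3 times.
Dividing 5! = 120 by 3!·2! = 12 for the repeated letters gives 10.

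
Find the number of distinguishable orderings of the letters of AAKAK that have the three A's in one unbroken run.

3

Treat the 3 copies of A as a single block. The multiset to arrange is then {AAA, K, K}, 3 items in all.
That gives (3)!/(2!) = 3 arrangements.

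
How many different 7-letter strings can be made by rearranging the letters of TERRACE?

The 7 letters of TERRACE have repeats: E appearing twice and R appearing twice.
The number of distinct arrangements is 7!/(2!·2!) = 5040/4 = 1260.

1260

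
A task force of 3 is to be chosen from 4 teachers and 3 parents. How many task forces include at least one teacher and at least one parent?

Unrestricted: C(7,3) = 35 ways to pick any 3 of the 7.
Selections missing a whole group: no teachers → C(3,3) = 1; no parents → C(4,3) = 4.
Both groups omitted at once is impossible, so 35 − 5 = 30.

30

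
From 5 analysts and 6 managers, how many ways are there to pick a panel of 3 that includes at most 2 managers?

Split by how many managers are chosen (0 through 2).
Sum: C(6,0)·C(5,3) + C(6,1)·C(5,2) + C(6,2)·C(5,1) = 10 + 60 + 75 = 145.

145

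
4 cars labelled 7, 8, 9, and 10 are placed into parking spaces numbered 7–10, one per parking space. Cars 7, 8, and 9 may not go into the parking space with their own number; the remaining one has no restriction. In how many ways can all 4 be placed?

11

Let Aᵢ (for i ∈ {7, 8, 9}) be the placements that put car i in its forbidden parking space. Any j of these fix j positions, leaving (4−j)! ways to fill the rest, and there are C(3,j) ways to pick which j.
By inclusion–exclusion, the number of valid placements is Σ_{j=0}^{3} (−1)^j C(3,j)·(4−j)!.
Computing: 24 − 18 + 6 − 1 = 11.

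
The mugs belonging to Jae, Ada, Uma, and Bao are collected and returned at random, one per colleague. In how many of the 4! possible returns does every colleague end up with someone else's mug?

9

Let Aᵢ be the assignments in which colleague i gets their own mug. We want the size of the complement of A₁∪…∪A_4.
By inclusion–exclusion this is Σ_{j=0}^{4} (−1)^j C(4,j)·(4−j)!.
Computing: 24 − 24 + 12 − 4 + 1 = 9.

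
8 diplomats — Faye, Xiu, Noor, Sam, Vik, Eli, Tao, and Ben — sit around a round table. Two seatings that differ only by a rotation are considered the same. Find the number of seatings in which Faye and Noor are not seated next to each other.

All circular seatings of 8 people number (7)! = 5040.
Seatings with Faye beside Noor: treat them as a block with 2 internal orders, giving 2 × (6)! = 1440.
Subtracting, 5040 − 1440 = 3600.

3600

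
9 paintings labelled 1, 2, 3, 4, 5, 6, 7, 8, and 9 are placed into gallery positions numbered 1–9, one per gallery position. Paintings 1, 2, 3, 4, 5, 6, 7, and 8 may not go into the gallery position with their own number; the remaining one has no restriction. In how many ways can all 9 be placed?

148329

Let Aᵢ (for 1 ≤ i ≤ 8) be the placements that put painting i in its forbidden gallery position. Any j of these fix j positions, leaving (9−j)! ways to fill the rest, and there are C(8,j) ways to pick which j.
By inclusion–exclusion, the number of valid placements is Σ_{j=0}^{8} (−1)^j C(8,j)·(9−j)!.
Computing: 362880 − 322560 + 141120 − 40320 + 8400 − 1344 + 168 − 16 + 1 = 148329.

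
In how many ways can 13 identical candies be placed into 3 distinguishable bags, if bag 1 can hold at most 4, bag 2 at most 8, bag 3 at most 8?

Ignoring the caps, the number of non-negative solutions to x_1+…+x_3 = 13 is C(15,2) = 105.
Subtract solutions that violate a single cap (substitute x_i' = x_i − (cap_i+1)): x_1 ≥ 5 gives C(10,2) = 45; x_2 ≥ 9 gives C(6,2) = 15; x_3 ≥ 9 gives C(6,2) = 15. Together 75.
No two caps can be exceeded simultaneously, so the pair terms are all 0.
By inclusion–exclusion the count is 105 − 75 + 0 = 30.

30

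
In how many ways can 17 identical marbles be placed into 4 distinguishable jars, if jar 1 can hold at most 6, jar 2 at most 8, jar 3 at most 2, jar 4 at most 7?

Ignoring the caps, the number of non-negative solutions to x_1+…+x_4 = 17 is C(20,3) = 1140.
Subtract solutions that violate a single cap (substitute x_i' = x_i − (cap_i+1)): x_1 ≥ 7 gives C(13,3) = 286; x_2 ≥ 9 gives C(11,3) = 165; x_3 ≥ 3 gives C(17,3) = 680; x_4 ≥ 8 gives C(12,3) = 220. Together 1351.
Add back pairs where two caps are both exceeded: 4 + 120 + 10 + 56 + 1 + 84 = 275.
By inclusion–exclusion the count is 1140 − 1351 + 275 = 64.

64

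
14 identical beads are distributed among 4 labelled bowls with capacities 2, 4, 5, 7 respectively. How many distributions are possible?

Ignoring the caps, the number of non-negative solutions to x_1+…+x_4 = 14 is C(17,3) = 680.
Subtract solutions that violate a single cap (substitute x_i' = x_i − (cap_i+1)): x_1 ≥ 3 gives C(14,3) = 364; x_2 ≥ 5 gives C(12,3) = 220; x_3 ≥ 6 gives C(11,3) = 165; x_4 ≥ 8 gives C(9,3) = 84. Together 833.
Add back pairs where two caps are both exceeded: 84 + 56 + 20 + 20 + 4 + 1 = 185.
Subtract triples: 1 + 0 + 0 + 0 = 1.
By inclusion–exclusion the count is 680 − 833 + 185 − 1 = 31.

31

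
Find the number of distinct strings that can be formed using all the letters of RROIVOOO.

Letter multiplicities in RROIVOOO: I×1, O×4, R×2, V×1.
So there are 8! / (4!·2!) = 840 distinguishable arrangements.

840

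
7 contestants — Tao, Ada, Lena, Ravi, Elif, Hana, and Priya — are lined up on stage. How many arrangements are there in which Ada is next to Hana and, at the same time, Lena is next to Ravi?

480

Treat {Ada,Hana} as one block (2 orders) and {Lena,Ravi} as another (2 orders).
That leaves 5 units to arrange: 2 × 2 × 5! = 4 × 120 = 480.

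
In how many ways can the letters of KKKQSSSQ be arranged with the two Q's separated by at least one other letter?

420

There are 8!/(3!·3!·2!) = 560 arrangements of KKKQSSSQ in total.
Arrangements with the Q's together: treat QQ as one letter, giving (7)!/(3!·3!) = 140.
Hence 560 − 140 = 420.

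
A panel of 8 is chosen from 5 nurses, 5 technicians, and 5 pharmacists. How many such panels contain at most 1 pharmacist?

645

Split by how many pharmacists are chosen (0 through 1).
Sum: C(5,0)·C(10,8) + C(5,1)·C(10,7) = 45 + 600 = 645.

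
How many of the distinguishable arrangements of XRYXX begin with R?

Fix R in the first position and arrange the remaining 4 letters.
Those 4 letters have X appearing 3 times, giving (4)!/(3!) = 4.

4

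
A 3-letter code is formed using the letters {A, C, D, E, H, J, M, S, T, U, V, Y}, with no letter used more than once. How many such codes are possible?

1320

With no repetition, fill the 3 letters in order: 12 choices, then 11, down to 10.
That product is 12 × 11 × 10 = 1320.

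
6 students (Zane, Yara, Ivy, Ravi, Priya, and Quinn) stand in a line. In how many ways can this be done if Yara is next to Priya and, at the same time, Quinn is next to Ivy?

96

Treat {Yara,Priya} as one block (2 orders) and {Quinn,Ivy} as another (2 orders).
That leaves 4 units to arrange: 2 × 2 × 4! = 4 × 24 = 96.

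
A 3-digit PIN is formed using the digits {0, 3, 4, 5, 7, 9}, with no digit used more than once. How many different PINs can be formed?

120

Choose and order 3 of the 6 symbols: the first digit has 6 options, the next 5, then 4.
That product is 6 × 5 × 4 = 120.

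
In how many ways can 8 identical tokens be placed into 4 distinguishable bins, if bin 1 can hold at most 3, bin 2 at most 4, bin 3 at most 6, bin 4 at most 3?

72

Ignoring the caps, the number of non-negative solutions to x_1+…+x_4 = 8 is C(11,3) = 165.
Subtract solutions that violate a single cap (substitute x_i' = x_i − (cap_i+1)): x_1 ≥ 4 gives C(7,3) = 35; x_2 ≥ 5 gives C(6,3) = 20; x_3 ≥ 7 gives C(4,3) = 4; x_4 ≥ 4 gives C(7,3) = 35. Together 94.
Add back pairs where two caps are both exceeded: 0 + 0 + 1 + 0 + 0 + 0 = 1.
By inclusion–exclusion the count is 165 − 94 + 1 = 72.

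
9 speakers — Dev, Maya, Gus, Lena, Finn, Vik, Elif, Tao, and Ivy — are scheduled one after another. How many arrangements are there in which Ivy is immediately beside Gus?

Treat {Ivy, Gus} as a single unit. There are 8 units to order, and the pair itself can be ordered 2 ways.
That gives 2 × 8! = 2 × 40320 = 80640.

80640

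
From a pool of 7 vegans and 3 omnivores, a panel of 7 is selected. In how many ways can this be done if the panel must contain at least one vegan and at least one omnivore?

119

Unrestricted: C(10,7) = 120 ways to pick any 7 of the 10.
Subtract selections that omit an entire group: no vegans → C(3,7) = 0; no omnivores → C(7,7) = 1.
Both groups omitted at once is impossible, so 120 − 1 = 119.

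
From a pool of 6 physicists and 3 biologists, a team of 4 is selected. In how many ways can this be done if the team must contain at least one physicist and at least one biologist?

Total 4-person selections from all 9: C(9,4) = 126.
Subtract selections that omit an entire group: no physicists → C(3,4) = 0; no biologists → C(6,4) = 15.
Both groups omitted at once is impossible, so 126 − 15 = 111.

111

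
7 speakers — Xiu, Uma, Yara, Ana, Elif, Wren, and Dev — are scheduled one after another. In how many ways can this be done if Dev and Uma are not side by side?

3600

Of the 7! = 5040 arrangements, those with Dev and Uma adjacent number 2 × 6! = 1440 (treat the pair as a block with 2 internal orders).
Complementary counting: 5040 − 1440 = 3600.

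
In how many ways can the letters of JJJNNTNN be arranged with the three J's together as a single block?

30

Treat the 3 copies of J as a single block. The multiset to arrange is then {JJJ, N, N, N, N, T}, 6 items in all.
That gives (6)!/(4!) = 30 arrangements.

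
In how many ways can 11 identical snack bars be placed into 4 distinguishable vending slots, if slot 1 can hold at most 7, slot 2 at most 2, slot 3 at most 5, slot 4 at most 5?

88

Without the upper bounds there are C(14,3) = 364 ways to split 11 among 4 vending slots.
Subtract solutions that violate a single cap (substitute x_i' = x_i − (cap_i+1)): x_1 ≥ 8 gives C(6,3) = 20; x_2 ≥ 3 gives C(11,3) = 165; x_3 ≥ 6 gives C(8,3) = 56; x_4 ≥ 6 gives C(8,3) = 56. Together 297.
Add back pairs where two caps are both exceeded: 1 + 0 + 0 + 10 + 10 + 0 = 21.
By inclusion–exclusion the count is 364 − 297 + 21 = 88.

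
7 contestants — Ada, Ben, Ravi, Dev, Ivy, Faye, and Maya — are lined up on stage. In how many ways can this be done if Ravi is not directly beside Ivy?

3600

There are 7! = 5040 arrangements in all. If Ravi and Ivy are adjacent, merging them into one block gives 2·(6)! = 1440 arrangements.
So 5040 − 1440 = 3600 arrangements keep them apart.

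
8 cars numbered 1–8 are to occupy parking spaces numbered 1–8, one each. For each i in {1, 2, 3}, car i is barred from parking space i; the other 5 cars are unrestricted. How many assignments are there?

Let Aᵢ (for i ∈ {1, 2, 3}) be the placements that put car i in its forbidden parking space. Any j of these fix j positions, leaving (8−j)! ways to fill the rest, and there are C(3,j) ways to pick which j.
By inclusion–exclusion, the number of valid placements is Σ_{j=0}^{3} (−1)^j C(3,j)·(8−j)!.
Computing: 40320 − 15120 + 2160 − 120 = 27240.

27240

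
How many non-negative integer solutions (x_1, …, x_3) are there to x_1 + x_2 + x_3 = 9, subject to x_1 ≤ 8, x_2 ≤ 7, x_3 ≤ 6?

45

Without the upper bounds there are C(11,2) = 55 ways to split 9 among 3 variables.
Subtract solutions that violate a single cap (substitute x_i' = x_i − (cap_i+1)): x_1 ≥ 9 gives C(2,2) = 1; x_2 ≥ 8 gives C(3,2) = 3; x_3 ≥ 7 gives C(4,2) = 6. Together 10.
No two caps can be exceeded simultaneously, so the pair terms are all 0.
By inclusion–exclusion the count is 55 − 10 + 0 = 45.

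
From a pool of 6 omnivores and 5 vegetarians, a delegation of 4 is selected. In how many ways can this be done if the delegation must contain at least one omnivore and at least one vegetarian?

310

Total 4-person selections from all 11: C(11,4) = 330.
Selections missing a whole group: no omnivores → C(5,4) = 5; no vegetarians → C(6,4) = 15.
Both groups omitted at once is impossible, so 330 − 20 = 310.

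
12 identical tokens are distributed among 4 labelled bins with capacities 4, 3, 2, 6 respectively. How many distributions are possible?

19

Ignoring the caps, the number of non-negative solutions to x_1+…+x_4 = 12 is C(15,3) = 455.
Subtract solutions that violate a single cap (substitute x_i' = x_i − (cap_i+1)): x_1 ≥ 5 gives C(10,3) = 120; x_2 ≥ 4 gives C(11,3) = 165; x_3 ≥ 3 gives C(12,3) = 220; x_4 ≥ 7 gives C(8,3) = 56. Together 561.
Add back pairs where two caps are both exceeded: 20 + 35 + 1 + 56 + 4 + 10 = 126.
Subtract triples: 1 + 0 + 0 + 0 = 1.
By inclusion–exclusion the count is 455 − 561 + 126 − 1 = 19.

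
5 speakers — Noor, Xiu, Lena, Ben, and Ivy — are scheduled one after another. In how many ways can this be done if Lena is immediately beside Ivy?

Place the 3 others and the Lena-Ivy pair as 4 objects in a line; the pair has 2 internal arrangements.
That gives 2 × 4! = 2 × 24 = 48.

48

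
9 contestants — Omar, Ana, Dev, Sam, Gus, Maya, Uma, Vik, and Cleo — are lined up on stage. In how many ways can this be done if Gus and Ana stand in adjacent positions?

Glue Gus and Ana into one block (2 internal orders), leaving 8 units to arrange in a row.
So the count is 2·(8)! = 80640.

80640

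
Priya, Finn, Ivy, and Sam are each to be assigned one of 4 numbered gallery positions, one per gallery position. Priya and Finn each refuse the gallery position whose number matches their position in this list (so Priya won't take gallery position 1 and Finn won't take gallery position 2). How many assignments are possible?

14

Let Aᵢ (for i ∈ {1, 2}) be the placements that put person i in their forbidden gallery position. Any j of these fix j positions, leaving (4−j)! ways to fill the rest, and there are C(2,j) ways to pick which j.
By inclusion–exclusion, the number of valid placements is Σ_{j=0}^{2} (−1)^j C(2,j)·(4−j)!.
Computing: 24 − 12 + 2 = 14.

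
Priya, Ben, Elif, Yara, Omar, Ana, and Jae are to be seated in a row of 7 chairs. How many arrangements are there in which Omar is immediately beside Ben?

Glue Omar and Ben into one block (2 internal orders), leaving 6 units to arrange in a row.
That gives 2 × 6! = 2 × 720 = 1440.

1440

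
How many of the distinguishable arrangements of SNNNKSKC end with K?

420

With the last slot taken by K, it remains to arrange the other 7 letters (SNNNSKC).
Those 7 letters have N appearing 3 times and S appearing twice, giving (7)!/(3!·2!) = 420.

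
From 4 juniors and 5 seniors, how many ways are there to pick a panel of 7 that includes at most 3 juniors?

Split by how many juniors are chosen (0 through 3).
Sum: C(4,0)·C(5,7) + C(4,1)·C(5,6) + C(4,2)·C(5,5) + C(4,3)·C(5,4) = 0 + 0 + 6 + 20 = 26.

26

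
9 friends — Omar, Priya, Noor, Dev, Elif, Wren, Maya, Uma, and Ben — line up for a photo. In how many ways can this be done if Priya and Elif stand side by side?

Place the 7 others and the Priya-Elif pair as 8 objects in a line; the pair has 2 internal arrangements.
That gives 2 × 8! = 2 × 40320 = 80640.

80640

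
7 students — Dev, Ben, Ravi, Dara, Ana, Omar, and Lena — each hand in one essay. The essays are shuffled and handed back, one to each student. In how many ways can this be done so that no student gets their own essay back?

1854

Let Aᵢ be the assignments in which student i gets their own essay. We want the size of the complement of A₁∪…∪A_7.
By inclusion–exclusion this is Σ_{j=0}^{7} (−1)^j C(7,j)·(7−j)!.
Computing: 5040 − 5040 + 2520 − 840 + 210 − 42 + 7 − 1 = 1854.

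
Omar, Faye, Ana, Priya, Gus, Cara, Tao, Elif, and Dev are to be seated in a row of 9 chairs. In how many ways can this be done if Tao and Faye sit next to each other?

Place the 7 others and the Tao-Faye pair as 8 objects in a line; the pair has 2 internal arrangements.
That gives 2 × 8! = 2 × 40320 = 80640.

80640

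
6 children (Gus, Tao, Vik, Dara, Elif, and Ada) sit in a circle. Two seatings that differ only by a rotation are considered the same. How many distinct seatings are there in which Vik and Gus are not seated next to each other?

All circular seatings of 6 people number (5)! = 120.
Those with Vik next to Gus: fuse the pair into one unit and seat 5 units around a circle — 2·(4)! = 48.
Subtracting, 120 − 48 = 72.

72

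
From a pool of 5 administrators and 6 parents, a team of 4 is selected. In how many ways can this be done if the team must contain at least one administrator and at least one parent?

Total 4-person selections from all 11: C(11,4) = 330.
Subtract selections that omit an entire group: no administrators → C(6,4) = 15; no parents → C(5,4) = 5.
Both groups omitted at once is impossible, so 330 − 20 = 310.

310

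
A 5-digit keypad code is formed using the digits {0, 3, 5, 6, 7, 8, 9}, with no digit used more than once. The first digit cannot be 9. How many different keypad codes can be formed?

The first digit has 7−1 = 6 choices (anything except 9).
The remaining 4 digits are filled from the other 6 symbols without repetition: 6 × 5 × 4 × 3 = 360.
Total: 6 × 360 = 2160.

2160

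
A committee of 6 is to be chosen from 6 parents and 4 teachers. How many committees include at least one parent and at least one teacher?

Unrestricted: C(10,6) = 210 ways to pick any 6 of the 10.
Selections missing a whole group: no parents → C(4,6) = 0; no teachers → C(6,6) = 1.
Both groups omitted at once is impossible, so 210 − 1 = 209.

209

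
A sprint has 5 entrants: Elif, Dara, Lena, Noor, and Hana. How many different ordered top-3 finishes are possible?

This is an ordered selection of 3 from 5: P(5,3).
That gives 5 × 4 × 3 = 60.

60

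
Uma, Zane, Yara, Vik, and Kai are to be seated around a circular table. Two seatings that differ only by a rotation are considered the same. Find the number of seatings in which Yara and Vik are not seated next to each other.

All circular seatings of 5 people number (4)! = 24.
Seatings with Yara beside Vik: treat them as a block with 2 internal orders, giving 2 × (3)! = 12.
Subtracting, 24 − 12 = 12.

12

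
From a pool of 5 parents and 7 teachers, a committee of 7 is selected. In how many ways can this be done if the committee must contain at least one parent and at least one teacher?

791

Unrestricted: C(12,7) = 792 ways to pick any 7 of the 12.
Selections missing a whole group: no parents → C(7,7) = 1; no teachers → C(5,7) = 0.
Both groups omitted at once is impossible, so 792 − 1 = 791.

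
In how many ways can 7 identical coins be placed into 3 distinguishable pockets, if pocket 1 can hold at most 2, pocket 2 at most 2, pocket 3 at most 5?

Ignoring the caps, the number of non-negative solutions to x_1+…+x_3 = 7 is C(9,2) = 36.
Subtract solutions that violate a single cap (substitute x_i' = x_i − (cap_i+1)): x_1 ≥ 3 gives C(6,2) = 15; x_2 ≥ 3 gives C(6,2) = 15; x_3 ≥ 6 gives C(3,2) = 3. Together 33.
Add back pairs where two caps are both exceeded: 3 + 0 + 0 = 3.
By inclusion–exclusion the count is 36 − 33 + 3 = 6.

6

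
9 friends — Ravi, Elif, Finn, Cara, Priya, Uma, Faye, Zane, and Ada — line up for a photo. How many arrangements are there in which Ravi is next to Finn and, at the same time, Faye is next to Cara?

20160

Treat {Ravi,Finn} as one block (2 orders) and {Faye,Cara} as another (2 orders).
That leaves 7 units to arrange: 2 × 2 × 7! = 4 × 5040 = 20160.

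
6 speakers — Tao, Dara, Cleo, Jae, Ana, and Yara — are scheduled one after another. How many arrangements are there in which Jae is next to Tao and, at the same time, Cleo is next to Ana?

96

Treat {Jae,Tao} as one block (2 orders) and {Cleo,Ana} as another (2 orders).
That leaves 4 units to arrange: 2 × 2 × 4! = 4 × 24 = 96.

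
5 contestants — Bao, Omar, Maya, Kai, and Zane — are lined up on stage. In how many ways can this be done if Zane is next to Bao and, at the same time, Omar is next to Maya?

Treat {Zane,Bao} as one block (2 orders) and {Omar,Maya} as another (2 orders).
That leaves 3 units to arrange: 2 × 2 × 3! = 4 × 6 = 24.

24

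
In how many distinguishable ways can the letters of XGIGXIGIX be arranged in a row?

XGIGXIGIX has 9 letters with G appearing 3 times, I appearing 3 times, and X appearing 3 times.
So there are 9! / (3!·3!·3!) = 1680 distinguishable arrangements.

1680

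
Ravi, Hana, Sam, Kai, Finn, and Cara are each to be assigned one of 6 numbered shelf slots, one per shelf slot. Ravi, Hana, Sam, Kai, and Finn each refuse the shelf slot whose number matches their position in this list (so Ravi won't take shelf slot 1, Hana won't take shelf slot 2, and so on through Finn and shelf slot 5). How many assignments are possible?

309

Let Aᵢ (for 1 ≤ i ≤ 5) be the placements that put person i in their forbidden shelf slot. Any j of these fix j positions, leaving (6−j)! ways to fill the rest, and there are C(5,j) ways to pick which j.
By inclusion–exclusion, the number of valid placements is Σ_{j=0}^{5} (−1)^j C(5,j)·(6−j)!.
Computing: 720 − 600 + 240 − 60 + 10 − 1 = 309.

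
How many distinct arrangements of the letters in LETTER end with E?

Fix E in the last position and arrange the remaining 5 letters.
Those 5 letters have T appearing twice, giving (5)!/(2!) = 60.

60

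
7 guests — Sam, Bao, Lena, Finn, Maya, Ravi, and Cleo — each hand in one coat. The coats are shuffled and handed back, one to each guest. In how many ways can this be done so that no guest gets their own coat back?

Count assignments avoiding every fixed point. For any j of the 7 guests fixed to their own coat, the other 7−j can be arranged in (7−j)! ways.
By inclusion–exclusion this is Σ_{j=0}^{7} (−1)^j C(7,j)·(7−j)!.
Computing: 5040 − 5040 + 2520 − 840 + 210 − 42 + 7 − 1 = 1854.

1854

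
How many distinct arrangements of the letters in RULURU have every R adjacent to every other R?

Treat the 2 copies of R as a single block. The multiset to arrange is then {RR, L, U, U, U}, 5 items in all.
That gives (5)!/(3!) = 20 arrangements.

20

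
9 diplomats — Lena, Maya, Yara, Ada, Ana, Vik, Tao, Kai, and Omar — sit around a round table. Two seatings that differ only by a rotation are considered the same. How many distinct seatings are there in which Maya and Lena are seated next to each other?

10080

Treat {Maya, Lena} as one unit (2 internal orders) and seat the resulting 8 units around the table: (7)! circular arrangements.
So 2 × (7)! = 2 × 5040 = 10080.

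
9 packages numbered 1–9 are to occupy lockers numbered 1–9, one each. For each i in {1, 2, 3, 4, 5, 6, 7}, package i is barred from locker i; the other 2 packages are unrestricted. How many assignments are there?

Let Aᵢ (for 1 ≤ i ≤ 7) be the placements that put package i in its forbidden locker. Any j of these fix j positions, leaving (9−j)! ways to fill the rest, and there are C(7,j) ways to pick which j.
By inclusion–exclusion, the number of valid placements is Σ_{j=0}^{7} (−1)^j C(7,j)·(9−j)!.
Computing: 362880 − 282240 + 105840 − 25200 + 4200 − 504 + 42 − 2 = 165016.

165016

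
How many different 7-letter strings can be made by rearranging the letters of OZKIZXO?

1260

Letter multiplicities in OZKIZXO: I×1, K×1, O×2, X×1, Z×2.
Dividing 7! = 5040 by 2!·2! = 4 for the repeated letters gives 1260.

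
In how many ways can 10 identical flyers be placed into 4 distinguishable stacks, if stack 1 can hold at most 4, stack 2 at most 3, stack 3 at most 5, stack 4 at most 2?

30

By stars and bars, unrestricted non-negative solutions to x_1+…+x_4 = 10 number C(10+3,3) = 286.
Subtract solutions that violate a single cap (substitute x_i' = x_i − (cap_i+1)): x_1 ≥ 5 gives C(8,3) = 56; x_2 ≥ 4 gives C(9,3) = 84; x_3 ≥ 6 gives C(7,3) = 35; x_4 ≥ 3 gives C(10,3) = 120. Together 295.
Add back pairs where two caps are both exceeded: 4 + 0 + 10 + 1 + 20 + 4 = 39.
By inclusion–exclusion the count is 286 − 295 + 39 = 30.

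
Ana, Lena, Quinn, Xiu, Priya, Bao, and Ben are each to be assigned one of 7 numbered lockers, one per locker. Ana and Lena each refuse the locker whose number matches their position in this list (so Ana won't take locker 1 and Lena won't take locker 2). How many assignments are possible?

3720

Let Aᵢ (for i ∈ {1, 2}) be the placements that put person i in their forbidden locker. Any j of these fix j positions, leaving (7−j)! ways to fill the rest, and there are C(2,j) ways to pick which j.
By inclusion–exclusion, the number of valid placements is Σ_{j=0}^{2} (−1)^j C(2,j)·(7−j)!.
Computing: 5040 − 1440 + 120 = 3720.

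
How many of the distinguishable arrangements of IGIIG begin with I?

6

Fix I in the first position and arrange the remaining 4 letters.
Those 4 letters have G appearing twice and I appearing twice, giving (4)!/(2!·2!) = 6.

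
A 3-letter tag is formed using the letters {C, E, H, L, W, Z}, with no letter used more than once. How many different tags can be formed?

Choose and order 3 of the 6 symbols: the first letter has 6 options, the next 5, then 4.
That product is 6 × 5 × 4 = 120.

120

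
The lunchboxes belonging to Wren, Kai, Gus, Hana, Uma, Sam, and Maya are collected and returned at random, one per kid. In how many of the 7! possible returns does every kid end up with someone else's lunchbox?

Let Aᵢ be the assignments in which kid i gets their own lunchbox. We want the size of the complement of A₁∪…∪A_7.
By inclusion–exclusion this is Σ_{j=0}^{7} (−1)^j C(7,j)·(7−j)!.
Computing: 5040 − 5040 + 2520 − 840 + 210 − 42 + 7 − 1 = 1854.

1854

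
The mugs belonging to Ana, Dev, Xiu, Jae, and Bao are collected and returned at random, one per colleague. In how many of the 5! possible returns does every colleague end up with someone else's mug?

44

This is the derangement count D_5: permutations of 5 items with no fixed point.
By inclusion–exclusion this is Σ_{j=0}^{5} (−1)^j C(5,j)·(5−j)!.
Computing: 120 − 120 + 60 − 20 + 5 − 1 = 44.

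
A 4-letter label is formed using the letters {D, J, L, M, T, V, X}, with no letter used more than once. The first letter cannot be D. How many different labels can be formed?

720

The first letter has 7−1 = 6 choices (anything except D).
The remaining 3 letters are filled from the other 6 symbols without repetition: 6 × 5 × 4 = 120.
Total: 6 × 120 = 720.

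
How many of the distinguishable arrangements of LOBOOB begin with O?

30

Fix O in the first position and arrange the remaining 5 letters.
Those 5 letters have B appearing twice and O appearing twice, giving (5)!/(2!·2!) = 30.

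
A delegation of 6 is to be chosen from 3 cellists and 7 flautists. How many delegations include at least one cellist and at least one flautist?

Total 6-person selections from all 10: C(10,6) = 210.
Subtract selections that omit an entire group: no cellists → C(7,6) = 7; no flautists → C(3,6) = 0.
Both groups omitted at once is impossible, so 210 − 7 = 203.

203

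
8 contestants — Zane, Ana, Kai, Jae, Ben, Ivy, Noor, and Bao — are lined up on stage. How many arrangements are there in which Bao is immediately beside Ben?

10080

Place the 6 others and the Bao-Ben pair as 7 objects in a line; the pair has 2 internal arrangements.
That gives 2 × 7! = 2 × 5040 = 10080.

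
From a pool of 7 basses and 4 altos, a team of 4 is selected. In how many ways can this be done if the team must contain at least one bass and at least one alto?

Unrestricted: C(11,4) = 330 ways to pick any 4 of the 11.
Selections missing a whole group: no basses → C(4,4) = 1; no altos → C(7,4) = 35.
Both groups omitted at once is impossible, so 330 − 36 = 294.

294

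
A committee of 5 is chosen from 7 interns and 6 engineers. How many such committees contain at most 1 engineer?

231

Split by how many engineers are chosen (0 through 1).
Sum: C(6,0)·C(7,5) + C(6,1)·C(7,4) = 21 + 210 = 231.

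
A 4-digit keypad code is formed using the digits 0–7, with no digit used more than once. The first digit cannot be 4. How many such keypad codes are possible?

1470

The first digit has 8−1 = 7 choices (anything except 4).
The remaining 3 digits are filled from the other 7 symbols without repetition: 7 × 6 × 5 = 210.
Total: 7 × 210 = 1470.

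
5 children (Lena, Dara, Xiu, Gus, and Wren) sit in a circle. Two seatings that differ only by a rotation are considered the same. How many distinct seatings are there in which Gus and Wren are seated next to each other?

Treat {Gus, Wren} as one unit (2 internal orders) and seat the resulting 4 units around the table: (3)! circular arrangements.
So 2 × (3)! = 2 × 6 = 12.

12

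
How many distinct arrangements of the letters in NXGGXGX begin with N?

With the first slot taken by N, it remains to arrange the other 6 letters (XGGXGX).
Those 6 letters have G appearing 3 times and X appearing 3 times, giving (6)!/(3!·3!) = 20.

20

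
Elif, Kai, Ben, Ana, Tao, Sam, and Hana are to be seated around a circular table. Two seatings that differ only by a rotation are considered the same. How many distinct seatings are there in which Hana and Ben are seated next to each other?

240

Treat {Hana, Ben} as one unit (2 internal orders) and seat the resulting 6 units around the table: (5)! circular arrangements.
So 2 × (5)! = 2 × 120 = 240.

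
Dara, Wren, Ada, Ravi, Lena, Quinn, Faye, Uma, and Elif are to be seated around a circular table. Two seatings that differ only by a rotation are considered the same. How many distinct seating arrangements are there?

Fix one person's seat to break rotational symmetry; the remaining 8 people can be arranged in (8)! = 40320 ways.

40320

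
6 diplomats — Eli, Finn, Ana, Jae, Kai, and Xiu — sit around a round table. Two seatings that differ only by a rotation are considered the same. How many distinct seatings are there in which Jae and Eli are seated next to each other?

Glue Jae and Eli into a block (2 internal orders). Seating 5 units around a circle gives (4)! arrangements.
So 2 × (4)! = 2 × 24 = 48.

48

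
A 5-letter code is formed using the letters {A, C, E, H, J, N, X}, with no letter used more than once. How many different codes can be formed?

Choose and order 5 of the 7 symbols: the first letter has 7 options, the next 6, and so on down to 3.
That product is 7 × 6 × 5 × 4 × 3 = 2520.

2520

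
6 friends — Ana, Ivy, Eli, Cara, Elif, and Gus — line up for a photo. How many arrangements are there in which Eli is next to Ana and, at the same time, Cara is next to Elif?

96

Treat {Eli,Ana} as one block (2 orders) and {Cara,Elif} as another (2 orders).
That leaves 4 units to arrange: 2 × 2 × 4! = 4 × 24 = 96.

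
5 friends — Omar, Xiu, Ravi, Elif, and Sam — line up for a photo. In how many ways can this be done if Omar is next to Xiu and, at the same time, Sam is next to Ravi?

Treat {Omar,Xiu} as one block (2 orders) and {Sam,Ravi} as another (2 orders).
That leaves 3 units to arrange: 2 × 2 × 3! = 4 × 6 = 24.

24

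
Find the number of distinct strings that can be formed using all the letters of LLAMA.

30

LLAMA has 5 letters with A appearing twice and L appearing twice.
So there are 5! / (2!·2!) = 30 distinguishable arrangements.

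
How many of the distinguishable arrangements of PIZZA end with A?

With the last slot taken by A, it remains to arrange the other 4 letters (PIZZ).
Those 4 letters have Z appearing twice, giving (4)!/(2!) = 12.

12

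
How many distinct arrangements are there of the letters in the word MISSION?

Letter multiplicities in MISSION: I×2, M×1, N×1, O×1, S×2.
The number of distinct arrangements is 7!/(2!·2!) = 5040/4 = 1260.

1260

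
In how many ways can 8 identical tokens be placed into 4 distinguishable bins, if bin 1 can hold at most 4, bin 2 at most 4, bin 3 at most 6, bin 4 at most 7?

120

Without the upper bounds there are C(11,3) = 165 ways to split 8 among 4 bins.
Subtract solutions that violate a single cap (substitute x_i' = x_i − (cap_i+1)): x_1 ≥ 5 gives C(6,3) = 20; x_2 ≥ 5 gives C(6,3) = 20; x_3 ≥ 7 gives C(4,3) = 4; x_4 ≥ 8 gives C(3,3) = 1. Together 45.
No two caps can be exceeded simultaneously, so the pair terms are all 0.
By inclusion–exclusion the count is 165 − 45 + 0 = 120.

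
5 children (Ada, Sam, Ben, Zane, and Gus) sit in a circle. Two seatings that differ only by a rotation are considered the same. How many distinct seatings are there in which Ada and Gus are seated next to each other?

12

Treat {Ada, Gus} as one unit (2 internal orders) and seat the resulting 4 units around the table: (3)! circular arrangements.
So 2 × (3)! = 2 × 6 = 12.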